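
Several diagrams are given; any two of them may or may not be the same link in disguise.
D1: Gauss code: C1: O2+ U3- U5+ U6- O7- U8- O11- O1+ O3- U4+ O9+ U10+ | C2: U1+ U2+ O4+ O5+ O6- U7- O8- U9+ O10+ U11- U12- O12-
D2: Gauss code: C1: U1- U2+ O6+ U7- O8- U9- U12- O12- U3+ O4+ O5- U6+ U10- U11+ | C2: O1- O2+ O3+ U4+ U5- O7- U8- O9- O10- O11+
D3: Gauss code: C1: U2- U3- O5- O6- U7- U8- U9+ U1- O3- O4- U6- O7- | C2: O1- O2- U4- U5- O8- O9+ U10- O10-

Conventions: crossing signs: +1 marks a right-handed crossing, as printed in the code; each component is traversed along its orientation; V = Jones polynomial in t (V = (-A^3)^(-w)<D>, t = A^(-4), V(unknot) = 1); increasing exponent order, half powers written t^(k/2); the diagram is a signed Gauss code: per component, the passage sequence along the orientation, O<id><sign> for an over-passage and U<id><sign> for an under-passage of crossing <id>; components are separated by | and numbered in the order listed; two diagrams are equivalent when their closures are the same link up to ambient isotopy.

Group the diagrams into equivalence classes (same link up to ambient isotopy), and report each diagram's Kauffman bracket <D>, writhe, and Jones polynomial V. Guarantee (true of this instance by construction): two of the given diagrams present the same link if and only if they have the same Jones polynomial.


classes: {D1} | {D2} | {D3}
V(D1) = t^(-5/2) - 2t^(-3/2) + 2t^(-1/2) - 4t^(1/2) + 3t^(3/2) - 3t^(5/2) + 2t^(7/2) - t^(9/2)  [12 crossings, <D> = -A^-18 + 2A^-14 - 3A^-10 + 3A^-6 - 4A^-2 + 2A^2 - 2A^6 + A^10, w = 0]
V(D2) = -t^(-5/2) - t^(-1/2)  (w -2, c 12, <D> = -A^-4 - A^4)
D3 (bracket -A^-14 - A^-6 - A^2 + A^6; 10 crossings at w = -8): V = t^(-15/2) - t^(-13/2) - t^(-9/2) - t^(-5/2)
note: comparing 3 Jones polynomials yields 3 groups


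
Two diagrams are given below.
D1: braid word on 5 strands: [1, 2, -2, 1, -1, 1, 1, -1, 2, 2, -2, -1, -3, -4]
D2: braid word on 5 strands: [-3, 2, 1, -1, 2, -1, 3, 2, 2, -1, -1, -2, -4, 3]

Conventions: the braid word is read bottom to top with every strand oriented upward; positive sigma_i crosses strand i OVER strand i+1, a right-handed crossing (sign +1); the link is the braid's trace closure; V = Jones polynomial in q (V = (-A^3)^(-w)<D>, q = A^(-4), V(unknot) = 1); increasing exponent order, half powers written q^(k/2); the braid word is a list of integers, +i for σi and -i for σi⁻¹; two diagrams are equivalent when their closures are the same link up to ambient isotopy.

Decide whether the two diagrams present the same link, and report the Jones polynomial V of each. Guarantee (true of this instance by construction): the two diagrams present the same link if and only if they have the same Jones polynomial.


equivalent: no
V(D1) = 1  (w 0, c 14, <D> = 1)
V(D2) = -q^-3 + 2q^-2 - 2q^-1 + 3 - 2q + 2q^2 - q^3  [14 crossings, <D> = -A^-12 + 2A^-8 - 2A^-4 + 3 - 2A^4 + 2A^8 - A^12, w = 0]
key observation: 2 values of V(q) split the 2 diagrams


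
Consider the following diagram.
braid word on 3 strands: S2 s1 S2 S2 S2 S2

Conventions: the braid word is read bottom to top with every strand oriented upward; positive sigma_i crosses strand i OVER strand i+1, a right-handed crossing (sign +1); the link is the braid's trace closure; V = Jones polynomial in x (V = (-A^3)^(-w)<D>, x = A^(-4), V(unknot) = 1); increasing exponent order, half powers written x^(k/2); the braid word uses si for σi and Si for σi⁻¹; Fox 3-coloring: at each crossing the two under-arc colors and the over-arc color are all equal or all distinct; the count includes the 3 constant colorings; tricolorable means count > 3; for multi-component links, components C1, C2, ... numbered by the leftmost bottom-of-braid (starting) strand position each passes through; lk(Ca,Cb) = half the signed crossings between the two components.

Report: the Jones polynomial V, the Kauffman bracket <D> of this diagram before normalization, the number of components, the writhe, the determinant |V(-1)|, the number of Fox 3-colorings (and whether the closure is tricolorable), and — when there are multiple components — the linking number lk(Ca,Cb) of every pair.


V(x) = -x^-7 + x^-6 - x^-5 + x^-4 + x^-2
bracket: A^-4 + A^4 - A^8 + A^12 - A^16, w = -4
1 component, writhe -4, over 6 crossings
det 5, colorings 3 of 3^6 — not tricolorable
observation: w = -4 shifts under R1 moves; the (-A^3)^(4) factor cancels that in V


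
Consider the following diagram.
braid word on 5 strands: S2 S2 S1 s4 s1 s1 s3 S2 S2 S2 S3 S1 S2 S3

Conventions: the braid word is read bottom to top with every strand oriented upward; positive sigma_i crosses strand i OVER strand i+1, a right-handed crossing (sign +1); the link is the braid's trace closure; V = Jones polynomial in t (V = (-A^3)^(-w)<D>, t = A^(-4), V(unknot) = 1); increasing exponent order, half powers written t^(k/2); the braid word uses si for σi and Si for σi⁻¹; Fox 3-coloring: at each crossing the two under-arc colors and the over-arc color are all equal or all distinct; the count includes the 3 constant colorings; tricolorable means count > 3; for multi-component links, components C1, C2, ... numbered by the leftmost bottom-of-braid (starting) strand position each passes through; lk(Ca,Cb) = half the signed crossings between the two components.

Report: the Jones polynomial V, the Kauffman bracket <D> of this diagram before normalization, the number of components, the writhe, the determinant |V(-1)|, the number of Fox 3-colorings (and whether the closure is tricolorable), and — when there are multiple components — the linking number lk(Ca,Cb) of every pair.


Jones polynomial: V(t) = t^-8 - 2t^-7 + t^-6 - 2t^-5 + 2t^-4 + t^-2
<D> = A^-10 + 2A^-2 - 2A^2 + A^6 - 2A^10 + A^14; writhe -6
components 1, writhe -6 (14 crossings)
3-colorings: 27 of 3^14, det 9 — tricolorable
note: V spans 6 powers of t: at least 6 crossings in any diagram


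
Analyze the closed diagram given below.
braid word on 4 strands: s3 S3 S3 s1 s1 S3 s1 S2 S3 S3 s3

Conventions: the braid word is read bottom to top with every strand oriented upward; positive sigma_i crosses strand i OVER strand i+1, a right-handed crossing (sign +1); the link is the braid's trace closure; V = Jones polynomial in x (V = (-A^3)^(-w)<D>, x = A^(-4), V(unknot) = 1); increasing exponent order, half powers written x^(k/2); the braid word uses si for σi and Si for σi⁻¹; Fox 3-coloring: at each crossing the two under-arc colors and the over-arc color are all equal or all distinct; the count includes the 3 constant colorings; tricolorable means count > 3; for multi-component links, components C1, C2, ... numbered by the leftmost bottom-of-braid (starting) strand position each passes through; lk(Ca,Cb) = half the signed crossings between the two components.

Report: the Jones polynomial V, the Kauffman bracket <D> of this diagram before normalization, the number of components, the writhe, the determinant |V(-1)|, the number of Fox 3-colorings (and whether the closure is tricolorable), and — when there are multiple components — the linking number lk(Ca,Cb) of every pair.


V(x) = -x^-3 + x^-2 - x^-1 + 3 - x + x^2 - x^3
bracket: A^-15 - A^-11 + A^-7 - 3A^-3 + A - A^5 + A^9, w = -1
1 component, writhe -1, over 11 crossings
det 9, colorings 27 of 3^11 — tricolorable
observation: V is palindromic (span 6, det 9): x -> 1/x fixes it; necessary, not sufficient, for amphichirality


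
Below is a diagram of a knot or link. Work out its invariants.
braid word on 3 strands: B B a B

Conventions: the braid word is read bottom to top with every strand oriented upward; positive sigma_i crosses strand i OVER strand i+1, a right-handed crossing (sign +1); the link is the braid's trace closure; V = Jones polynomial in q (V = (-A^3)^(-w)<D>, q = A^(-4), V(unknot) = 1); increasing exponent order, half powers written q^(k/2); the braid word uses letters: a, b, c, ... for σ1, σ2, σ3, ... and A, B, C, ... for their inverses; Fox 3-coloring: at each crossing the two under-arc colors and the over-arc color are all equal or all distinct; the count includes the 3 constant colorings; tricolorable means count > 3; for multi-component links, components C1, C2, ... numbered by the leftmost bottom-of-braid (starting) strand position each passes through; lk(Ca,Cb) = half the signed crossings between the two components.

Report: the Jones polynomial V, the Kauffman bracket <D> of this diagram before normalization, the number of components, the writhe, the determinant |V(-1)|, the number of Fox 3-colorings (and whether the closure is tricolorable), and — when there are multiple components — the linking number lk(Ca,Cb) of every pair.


V(q) = -q^-4 + q^-3 + q^-1
bracket: A^-2 + A^6 - A^10, w = -2
1 component, writhe -2, over 4 crossings
det 3, colorings 9 of 3^4 — tricolorable
observation: |V(-1)| = 3: so tricolorable, since 3 divides 3


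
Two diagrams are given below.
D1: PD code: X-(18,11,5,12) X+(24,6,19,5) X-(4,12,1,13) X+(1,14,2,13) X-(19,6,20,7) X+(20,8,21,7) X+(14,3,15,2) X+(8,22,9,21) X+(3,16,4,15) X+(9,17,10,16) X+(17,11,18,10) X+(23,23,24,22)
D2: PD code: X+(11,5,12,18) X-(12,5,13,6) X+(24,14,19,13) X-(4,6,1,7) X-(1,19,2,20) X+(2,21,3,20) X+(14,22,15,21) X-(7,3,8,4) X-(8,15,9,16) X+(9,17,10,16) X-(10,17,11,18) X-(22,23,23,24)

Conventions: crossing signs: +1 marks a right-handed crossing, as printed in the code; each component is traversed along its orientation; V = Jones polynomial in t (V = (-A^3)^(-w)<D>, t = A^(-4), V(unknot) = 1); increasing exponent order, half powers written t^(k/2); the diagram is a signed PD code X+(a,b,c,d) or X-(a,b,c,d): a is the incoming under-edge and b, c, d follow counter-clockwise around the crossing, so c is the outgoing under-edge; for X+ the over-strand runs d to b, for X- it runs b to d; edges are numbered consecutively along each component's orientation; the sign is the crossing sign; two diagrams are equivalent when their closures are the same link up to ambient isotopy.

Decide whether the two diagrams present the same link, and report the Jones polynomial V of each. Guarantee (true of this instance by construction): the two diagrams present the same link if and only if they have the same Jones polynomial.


equivalent: no
V(D1) = t + 2t^3 + t^5  (w +6, c 12, <D> = A^-2 + 2A^6 + A^14)
V(D2) = t^-2 + 2 + t^2  (w -2, c 12, <D> = A^-14 + 2A^-6 + A^2)
why: comparing 2 Jones polynomials yields 2 groups


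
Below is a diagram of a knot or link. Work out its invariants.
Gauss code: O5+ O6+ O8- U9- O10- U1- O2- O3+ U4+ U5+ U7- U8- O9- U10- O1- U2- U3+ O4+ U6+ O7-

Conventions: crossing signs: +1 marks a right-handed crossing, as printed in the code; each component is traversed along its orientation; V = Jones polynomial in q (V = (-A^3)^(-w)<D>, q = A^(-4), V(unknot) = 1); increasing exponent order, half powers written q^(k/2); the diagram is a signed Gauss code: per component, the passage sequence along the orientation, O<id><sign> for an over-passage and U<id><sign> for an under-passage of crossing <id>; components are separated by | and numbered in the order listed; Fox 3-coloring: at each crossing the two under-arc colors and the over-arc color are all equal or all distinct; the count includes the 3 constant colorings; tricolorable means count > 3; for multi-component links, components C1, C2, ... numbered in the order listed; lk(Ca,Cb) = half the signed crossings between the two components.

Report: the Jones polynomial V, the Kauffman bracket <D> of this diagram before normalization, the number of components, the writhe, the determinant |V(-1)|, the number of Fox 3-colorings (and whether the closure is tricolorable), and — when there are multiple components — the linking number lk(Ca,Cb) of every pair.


V = -q^-4 + q^-3 + q^-1
<D> = A^-2 + A^6 - A^10 (w = -2)
1 component over 10 crossings, w = -2
9 Fox colorings among 3^10, |V(-1)| = 3: tricolorable
why: w = -2 (over 10 crossings) is diagram-only; (-A^3)^(2) removes it from V


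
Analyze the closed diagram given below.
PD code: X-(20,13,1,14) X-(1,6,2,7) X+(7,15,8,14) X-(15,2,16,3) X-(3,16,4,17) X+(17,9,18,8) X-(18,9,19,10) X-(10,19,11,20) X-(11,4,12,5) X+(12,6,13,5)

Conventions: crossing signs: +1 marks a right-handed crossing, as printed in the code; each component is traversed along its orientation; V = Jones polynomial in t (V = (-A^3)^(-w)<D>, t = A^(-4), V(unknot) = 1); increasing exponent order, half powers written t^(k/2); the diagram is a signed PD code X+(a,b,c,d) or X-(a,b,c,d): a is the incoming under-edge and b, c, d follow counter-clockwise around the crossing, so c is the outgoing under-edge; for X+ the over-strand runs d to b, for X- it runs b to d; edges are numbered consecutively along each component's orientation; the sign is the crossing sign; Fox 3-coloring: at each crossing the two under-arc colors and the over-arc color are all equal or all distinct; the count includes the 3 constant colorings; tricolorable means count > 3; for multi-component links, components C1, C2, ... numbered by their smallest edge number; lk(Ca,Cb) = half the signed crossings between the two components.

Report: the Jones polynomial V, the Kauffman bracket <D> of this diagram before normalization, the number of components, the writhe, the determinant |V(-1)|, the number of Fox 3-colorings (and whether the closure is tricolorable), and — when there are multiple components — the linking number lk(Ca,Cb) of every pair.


V(t) = -t^-6 + t^-5 - t^-4 + 2t^-3 - t^-2 + t^-1
bracket: A^-8 - A^-4 + 2 - A^4 + A^8 - A^12, w = -4
1 component, writhe -4, over 10 crossings
det 7, colorings 3 of 3^10 — not tricolorable
observation: V spans 5 powers of t: at least 5 crossings in any diagram


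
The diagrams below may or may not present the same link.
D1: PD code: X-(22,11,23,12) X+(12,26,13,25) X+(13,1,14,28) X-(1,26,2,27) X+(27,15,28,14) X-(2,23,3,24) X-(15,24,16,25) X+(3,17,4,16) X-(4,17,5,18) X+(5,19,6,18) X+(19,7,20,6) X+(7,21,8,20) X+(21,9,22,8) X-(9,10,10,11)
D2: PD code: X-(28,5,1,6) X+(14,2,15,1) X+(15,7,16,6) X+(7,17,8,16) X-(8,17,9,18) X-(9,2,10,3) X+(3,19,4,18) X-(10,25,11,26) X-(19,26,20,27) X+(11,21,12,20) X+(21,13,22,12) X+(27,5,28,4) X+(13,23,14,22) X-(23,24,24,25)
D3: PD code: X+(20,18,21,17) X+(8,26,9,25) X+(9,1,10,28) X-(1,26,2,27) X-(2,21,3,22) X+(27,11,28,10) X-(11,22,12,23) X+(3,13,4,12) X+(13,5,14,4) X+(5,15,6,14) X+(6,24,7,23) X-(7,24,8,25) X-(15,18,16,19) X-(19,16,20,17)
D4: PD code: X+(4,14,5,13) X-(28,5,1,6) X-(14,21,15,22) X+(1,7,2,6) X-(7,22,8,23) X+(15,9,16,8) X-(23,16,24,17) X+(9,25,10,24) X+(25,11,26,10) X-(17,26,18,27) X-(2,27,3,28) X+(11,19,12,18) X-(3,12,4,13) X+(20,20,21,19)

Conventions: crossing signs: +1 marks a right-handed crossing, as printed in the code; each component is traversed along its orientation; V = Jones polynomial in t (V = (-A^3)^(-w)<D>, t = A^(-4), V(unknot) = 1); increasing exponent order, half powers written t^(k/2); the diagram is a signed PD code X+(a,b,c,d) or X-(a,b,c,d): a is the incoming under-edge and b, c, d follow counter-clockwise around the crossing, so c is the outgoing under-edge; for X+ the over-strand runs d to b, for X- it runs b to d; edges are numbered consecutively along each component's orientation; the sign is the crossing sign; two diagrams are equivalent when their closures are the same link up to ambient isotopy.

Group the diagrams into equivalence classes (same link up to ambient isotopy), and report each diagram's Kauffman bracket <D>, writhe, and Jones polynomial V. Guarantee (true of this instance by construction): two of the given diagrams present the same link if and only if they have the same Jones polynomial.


classes: {D1, D2, D3} | {D4}
V(D1) = t - t^2 + 2t^3 - t^4 + t^5 - t^6  [14 crossings, <D> = -A^-18 + A^-14 - A^-10 + 2A^-6 - A^-2 + A^2, w = +2]
V(D2) = t - t^2 + 2t^3 - t^4 + t^5 - t^6  [14 crossings, <D> = -A^-18 + A^-14 - A^-10 + 2A^-6 - A^-2 + A^2, w = +2]
V(D3) = t - t^2 + 2t^3 - t^4 + t^5 - t^6  [14 crossings, <D> = -A^-18 + A^-14 - A^-10 + 2A^-6 - A^-2 + A^2, w = +2]
D4 (bracket -A^-12 + 2A^-8 - 2A^-4 + 3 - 2A^4 + 2A^8 - A^12; 14 crossings at w = 0): V = -t^-3 + 2t^-2 - 2t^-1 + 3 - 2t + 2t^2 - t^3
insight: 2 values of V(t) split the 4 diagrams


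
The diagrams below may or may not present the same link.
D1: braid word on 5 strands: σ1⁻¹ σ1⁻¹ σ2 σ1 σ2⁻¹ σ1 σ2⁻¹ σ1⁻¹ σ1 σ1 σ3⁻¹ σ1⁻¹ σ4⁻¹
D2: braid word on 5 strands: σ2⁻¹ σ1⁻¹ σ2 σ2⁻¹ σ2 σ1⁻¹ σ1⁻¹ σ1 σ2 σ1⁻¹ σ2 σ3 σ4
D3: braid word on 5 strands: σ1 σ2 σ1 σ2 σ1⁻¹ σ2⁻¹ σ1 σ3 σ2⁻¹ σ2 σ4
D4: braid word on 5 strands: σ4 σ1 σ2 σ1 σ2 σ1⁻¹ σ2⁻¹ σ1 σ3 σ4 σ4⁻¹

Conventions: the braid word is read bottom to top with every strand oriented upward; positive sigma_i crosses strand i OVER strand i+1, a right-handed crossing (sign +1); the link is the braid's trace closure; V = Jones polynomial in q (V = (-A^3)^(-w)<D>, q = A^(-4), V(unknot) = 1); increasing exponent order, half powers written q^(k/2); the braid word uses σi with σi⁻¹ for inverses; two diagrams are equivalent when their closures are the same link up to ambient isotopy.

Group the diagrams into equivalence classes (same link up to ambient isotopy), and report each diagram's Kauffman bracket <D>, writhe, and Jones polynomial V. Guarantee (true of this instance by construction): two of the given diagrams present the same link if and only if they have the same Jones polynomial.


equivalence classes: {D1} | {D2} | {D3, D4}
D1 (bracket A^-15 + 2A^-7 - A^-3 + A - A^5; 13 crossings at w = -3): V = q^(-7/2) - q^(-5/2) + q^(-3/2) - 2q^(-1/2) - q^(3/2)
V(D2) = q^(-7/2) - 2q^(-5/2) + q^(-3/2) - 2q^(-1/2) + q^(1/2) - q^(3/2)  [13 crossings, <D> = A^-3 - A + 2A^5 - A^9 + 2A^13 - A^17, w = +1]
V(D3) = -q^(1/2) - q^(3/2) - q^(5/2) + q^(9/2)  [11 crossings, <D> = -A^-3 + A^5 + A^9 + A^13, w = +5]
D4 (bracket -A^-3 + A^5 + A^9 + A^13; 11 crossings at w = +5): V = -q^(1/2) - q^(3/2) - q^(5/2) + q^(9/2)
observation: 3 classes among 4 diagrams; unequal V(q) rules out equality


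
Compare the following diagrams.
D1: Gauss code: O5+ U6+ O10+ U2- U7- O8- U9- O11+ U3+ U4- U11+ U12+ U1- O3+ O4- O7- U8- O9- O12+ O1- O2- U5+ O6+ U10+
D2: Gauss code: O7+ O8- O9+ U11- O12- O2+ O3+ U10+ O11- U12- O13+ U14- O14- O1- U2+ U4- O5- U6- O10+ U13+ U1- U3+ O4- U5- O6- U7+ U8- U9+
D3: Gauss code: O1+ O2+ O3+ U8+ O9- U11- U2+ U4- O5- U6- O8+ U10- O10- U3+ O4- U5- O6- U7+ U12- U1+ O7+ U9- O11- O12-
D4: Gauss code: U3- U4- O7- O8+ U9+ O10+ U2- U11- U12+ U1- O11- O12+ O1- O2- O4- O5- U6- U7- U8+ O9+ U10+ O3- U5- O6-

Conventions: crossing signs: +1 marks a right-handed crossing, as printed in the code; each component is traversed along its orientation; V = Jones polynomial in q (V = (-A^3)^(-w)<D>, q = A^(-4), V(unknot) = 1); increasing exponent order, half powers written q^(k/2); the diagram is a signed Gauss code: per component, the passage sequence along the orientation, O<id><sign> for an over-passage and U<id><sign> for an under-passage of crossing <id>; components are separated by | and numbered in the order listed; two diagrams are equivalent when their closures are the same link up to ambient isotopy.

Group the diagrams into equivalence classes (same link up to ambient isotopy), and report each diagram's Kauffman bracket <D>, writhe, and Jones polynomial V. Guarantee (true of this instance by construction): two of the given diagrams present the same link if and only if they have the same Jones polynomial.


classes: {D1} | {D2, D3} | {D4}
V(D1) = -q^-3 + q^-2 - q^-1 + 3 - q + q^2 - q^3  [12 crossings, <D> = -A^-12 + A^-8 - A^-4 + 3 - A^4 + A^8 - A^12, w = 0]
D2 (bracket A^-10 - A^-6 + 2A^-2 - 2A^2 + 2A^6 - 2A^10 + A^14; 14 crossings at w = -2): V = q^-5 - 2q^-4 + 2q^-3 - 2q^-2 + 2q^-1 - 1 + q
V(D3) = q^-5 - 2q^-4 + 2q^-3 - 2q^-2 + 2q^-1 - 1 + q  [12 crossings, <D> = A^-10 - A^-6 + 2A^-2 - 2A^2 + 2A^6 - 2A^10 + A^14, w = -2]
D4 (bracket A^-12; 12 crossings at w = -4): V = 1
insight: comparing 4 Jones polynomials yields 3 groups


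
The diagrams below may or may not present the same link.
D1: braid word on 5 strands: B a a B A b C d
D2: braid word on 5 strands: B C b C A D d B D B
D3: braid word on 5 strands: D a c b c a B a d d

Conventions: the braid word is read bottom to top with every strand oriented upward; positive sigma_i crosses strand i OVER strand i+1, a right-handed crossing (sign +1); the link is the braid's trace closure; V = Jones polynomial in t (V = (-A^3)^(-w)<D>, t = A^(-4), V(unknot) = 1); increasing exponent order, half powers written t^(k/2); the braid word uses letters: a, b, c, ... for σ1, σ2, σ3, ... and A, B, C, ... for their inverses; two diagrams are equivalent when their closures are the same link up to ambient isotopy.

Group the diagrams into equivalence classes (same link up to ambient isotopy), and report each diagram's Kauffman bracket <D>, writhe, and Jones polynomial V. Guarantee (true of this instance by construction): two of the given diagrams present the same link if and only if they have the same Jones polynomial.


grouping into links: {D1} | {D2} | {D3}
V(D1) = 1  (w 0, c 8, <D> = 1)
V(D2) = -t^-6 + t^-5 - t^-4 + 2t^-3 - t^-2 + t^-1  [10 crossings, <D> = A^-14 - A^-10 + 2A^-6 - A^-2 + A^2 - A^6, w = -6]
V(D3) = t - t^2 + 2t^3 - t^4 + t^5 - t^6  (w +6, c 10, <D> = -A^-6 + A^-2 - A^2 + 2A^6 - A^10 + A^14)
key observation: 3 values of V(t) split the 3 diagrams


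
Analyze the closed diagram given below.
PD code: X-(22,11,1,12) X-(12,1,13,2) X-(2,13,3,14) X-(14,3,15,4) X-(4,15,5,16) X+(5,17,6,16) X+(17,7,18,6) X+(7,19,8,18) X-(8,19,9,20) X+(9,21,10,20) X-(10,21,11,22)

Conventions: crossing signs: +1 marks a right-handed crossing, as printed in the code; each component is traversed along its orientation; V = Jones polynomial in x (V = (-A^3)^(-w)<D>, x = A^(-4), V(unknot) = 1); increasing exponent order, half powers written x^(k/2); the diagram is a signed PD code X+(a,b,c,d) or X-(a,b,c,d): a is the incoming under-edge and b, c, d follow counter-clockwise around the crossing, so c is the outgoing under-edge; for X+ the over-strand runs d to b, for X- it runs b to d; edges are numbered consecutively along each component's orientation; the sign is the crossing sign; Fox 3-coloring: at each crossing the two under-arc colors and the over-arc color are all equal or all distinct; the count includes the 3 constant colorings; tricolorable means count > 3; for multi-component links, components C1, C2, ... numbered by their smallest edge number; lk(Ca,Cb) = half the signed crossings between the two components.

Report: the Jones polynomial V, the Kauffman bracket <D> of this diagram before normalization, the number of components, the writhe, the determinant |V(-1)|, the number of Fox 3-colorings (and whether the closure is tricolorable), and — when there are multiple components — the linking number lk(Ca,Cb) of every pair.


V(x) = -x^-4 + x^-3 + x^-1
bracket: -A^-5 - A^3 + A^7, w = -3
1 component, writhe -3, over 11 crossings
det 3, colorings 9 of 3^11 — tricolorable
observation: w = -3 shifts under R1 moves; the (-A^3)^(3) factor cancels that in V


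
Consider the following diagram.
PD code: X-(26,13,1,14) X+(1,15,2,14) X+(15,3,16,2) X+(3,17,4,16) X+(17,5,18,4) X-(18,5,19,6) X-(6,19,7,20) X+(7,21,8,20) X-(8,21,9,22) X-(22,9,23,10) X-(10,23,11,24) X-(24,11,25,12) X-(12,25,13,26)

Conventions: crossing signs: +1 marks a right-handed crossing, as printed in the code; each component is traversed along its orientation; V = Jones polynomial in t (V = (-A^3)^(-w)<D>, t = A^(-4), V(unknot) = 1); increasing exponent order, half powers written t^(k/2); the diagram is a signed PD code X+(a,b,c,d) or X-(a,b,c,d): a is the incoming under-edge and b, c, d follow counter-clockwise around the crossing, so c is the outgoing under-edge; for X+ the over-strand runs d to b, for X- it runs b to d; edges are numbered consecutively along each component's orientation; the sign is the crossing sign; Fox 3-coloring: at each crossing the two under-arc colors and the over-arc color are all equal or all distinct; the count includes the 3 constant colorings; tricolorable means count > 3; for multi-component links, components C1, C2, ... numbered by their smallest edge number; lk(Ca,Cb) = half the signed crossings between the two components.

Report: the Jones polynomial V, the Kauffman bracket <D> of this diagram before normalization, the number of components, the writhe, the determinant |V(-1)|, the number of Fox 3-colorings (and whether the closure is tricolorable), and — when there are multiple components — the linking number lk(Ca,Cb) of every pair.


V = -t^-4 + t^-3 + t^-1
<D> = -A^-5 - A^3 + A^7 (w = -3)
1 component over 13 crossings, w = -3
9 Fox colorings among 3^13, |V(-1)| = 3: tricolorable
why: the span of V is 3, forcing >= 3 crossings in any diagram


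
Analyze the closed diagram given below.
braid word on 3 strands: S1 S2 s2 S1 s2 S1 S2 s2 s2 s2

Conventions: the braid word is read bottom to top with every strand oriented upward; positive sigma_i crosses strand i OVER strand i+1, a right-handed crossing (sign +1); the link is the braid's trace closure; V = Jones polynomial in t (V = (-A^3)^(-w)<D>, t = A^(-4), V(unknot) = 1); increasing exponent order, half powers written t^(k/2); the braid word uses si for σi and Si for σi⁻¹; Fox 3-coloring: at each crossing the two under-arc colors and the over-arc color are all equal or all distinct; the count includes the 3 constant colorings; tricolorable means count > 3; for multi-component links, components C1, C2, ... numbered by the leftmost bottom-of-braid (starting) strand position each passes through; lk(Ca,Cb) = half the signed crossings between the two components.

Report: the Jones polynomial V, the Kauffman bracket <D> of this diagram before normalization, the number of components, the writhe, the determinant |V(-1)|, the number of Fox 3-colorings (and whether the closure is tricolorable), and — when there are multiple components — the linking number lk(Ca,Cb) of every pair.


Jones polynomial: V(t) = -t^-3 + 2t^-2 - 2t^-1 + 3 - 2t + 2t^2 - t^3
<D> = -A^-12 + 2A^-8 - 2A^-4 + 3 - 2A^4 + 2A^8 - A^12; writhe 0
components 1, writhe 0 (10 crossings)
3-colorings: 3 of 3^10, det 13 — not tricolorable
note: the word shrinks to σ1⁻¹ σ1⁻¹ σ2 σ1⁻¹ σ2 σ2 after cancelling


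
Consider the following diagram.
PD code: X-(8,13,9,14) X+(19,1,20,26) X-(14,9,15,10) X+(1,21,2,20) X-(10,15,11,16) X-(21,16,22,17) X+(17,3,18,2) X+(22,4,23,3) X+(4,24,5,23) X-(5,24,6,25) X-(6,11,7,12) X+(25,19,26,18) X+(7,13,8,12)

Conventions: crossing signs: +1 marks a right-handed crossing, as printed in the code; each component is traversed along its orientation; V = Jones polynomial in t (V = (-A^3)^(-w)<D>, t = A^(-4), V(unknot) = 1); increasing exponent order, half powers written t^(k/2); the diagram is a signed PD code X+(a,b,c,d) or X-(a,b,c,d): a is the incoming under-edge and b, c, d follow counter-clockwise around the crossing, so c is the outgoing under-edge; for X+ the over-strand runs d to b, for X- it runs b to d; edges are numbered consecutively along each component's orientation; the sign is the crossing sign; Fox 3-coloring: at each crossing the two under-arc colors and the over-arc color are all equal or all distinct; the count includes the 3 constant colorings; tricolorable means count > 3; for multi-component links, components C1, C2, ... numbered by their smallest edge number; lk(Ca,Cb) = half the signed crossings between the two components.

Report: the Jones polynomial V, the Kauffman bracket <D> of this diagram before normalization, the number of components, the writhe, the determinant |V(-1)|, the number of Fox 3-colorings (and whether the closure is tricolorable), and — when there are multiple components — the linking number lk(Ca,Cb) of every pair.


V = -t^-3 + t^-2 - t^-1 + 3 - t + t^2 - t^3
<D> = A^-9 - A^-5 + A^-1 - 3A^3 + A^7 - A^11 + A^15 (w = +1)
1 component over 13 crossings, w = +1
27 Fox colorings among 3^13, |V(-1)| = 9: tricolorable
why: V is palindromic (span 6, det 9): t -> 1/t fixes it; necessary, not sufficient, for amphichirality


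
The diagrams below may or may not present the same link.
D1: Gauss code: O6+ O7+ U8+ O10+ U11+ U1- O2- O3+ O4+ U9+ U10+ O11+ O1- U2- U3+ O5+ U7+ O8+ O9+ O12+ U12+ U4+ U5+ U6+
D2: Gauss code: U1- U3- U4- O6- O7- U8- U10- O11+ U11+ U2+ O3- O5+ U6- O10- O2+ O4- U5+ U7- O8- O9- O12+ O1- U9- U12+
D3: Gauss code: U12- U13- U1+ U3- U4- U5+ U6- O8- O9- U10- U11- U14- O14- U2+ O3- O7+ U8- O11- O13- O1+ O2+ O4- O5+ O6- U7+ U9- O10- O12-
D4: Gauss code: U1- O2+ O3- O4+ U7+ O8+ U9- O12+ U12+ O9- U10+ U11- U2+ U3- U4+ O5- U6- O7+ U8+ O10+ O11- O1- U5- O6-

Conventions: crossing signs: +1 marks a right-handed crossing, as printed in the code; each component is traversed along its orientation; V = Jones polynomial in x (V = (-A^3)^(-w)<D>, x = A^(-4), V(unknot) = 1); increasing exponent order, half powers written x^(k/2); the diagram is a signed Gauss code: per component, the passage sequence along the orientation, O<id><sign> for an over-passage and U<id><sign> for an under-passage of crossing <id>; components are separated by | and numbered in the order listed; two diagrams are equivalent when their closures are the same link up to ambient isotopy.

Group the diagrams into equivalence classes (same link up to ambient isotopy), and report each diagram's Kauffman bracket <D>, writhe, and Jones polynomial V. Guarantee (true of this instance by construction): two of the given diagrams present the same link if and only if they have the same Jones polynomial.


equivalence classes: {D1} | {D2, D3} | {D4}
D1 (bracket -A^-4 + 1 - A^4 + A^8 + A^16; 12 crossings at w = +8): V = x^2 + x^4 - x^5 + x^6 - x^7
V(D2) = -x^-6 + x^-5 - x^-4 + 2x^-3 - x^-2 + x^-1  (w -4, c 12, <D> = A^-8 - A^-4 + 2 - A^4 + A^8 - A^12)
V(D3) = -x^-6 + x^-5 - x^-4 + 2x^-3 - x^-2 + x^-1  [14 crossings, <D> = A^-14 - A^-10 + 2A^-6 - A^-2 + A^2 - A^6, w = -6]
D4 (bracket -A^-12 + 2A^-8 - 2A^-4 + 3 - 2A^4 + 2A^8 - A^12; 12 crossings at w = 0): V = -x^-3 + 2x^-2 - 2x^-1 + 3 - 2x + 2x^2 - x^3
observation: 3 classes among 4 diagrams; unequal V(x) rules out equality


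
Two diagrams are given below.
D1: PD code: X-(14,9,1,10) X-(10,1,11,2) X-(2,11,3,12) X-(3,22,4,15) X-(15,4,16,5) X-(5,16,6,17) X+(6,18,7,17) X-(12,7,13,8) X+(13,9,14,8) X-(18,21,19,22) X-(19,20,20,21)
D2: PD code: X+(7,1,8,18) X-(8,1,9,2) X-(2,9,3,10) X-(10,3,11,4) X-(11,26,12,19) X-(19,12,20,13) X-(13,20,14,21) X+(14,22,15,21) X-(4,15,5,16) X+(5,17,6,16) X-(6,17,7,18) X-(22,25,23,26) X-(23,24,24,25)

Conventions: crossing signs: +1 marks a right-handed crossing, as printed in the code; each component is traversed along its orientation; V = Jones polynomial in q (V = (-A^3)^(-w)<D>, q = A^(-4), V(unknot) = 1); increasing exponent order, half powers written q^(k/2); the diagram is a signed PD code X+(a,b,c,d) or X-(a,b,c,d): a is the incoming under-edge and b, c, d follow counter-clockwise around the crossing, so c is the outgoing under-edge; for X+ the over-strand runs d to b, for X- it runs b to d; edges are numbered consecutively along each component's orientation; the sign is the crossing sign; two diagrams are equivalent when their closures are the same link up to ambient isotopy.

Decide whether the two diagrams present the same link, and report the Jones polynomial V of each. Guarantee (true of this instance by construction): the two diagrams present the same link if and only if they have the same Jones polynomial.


equivalent: yes
D1 (bracket A^-15 + 2A^-7 - A^-3 + A - A^5; 11 crossings at w = -7): V = q^(-13/2) - q^(-11/2) + q^(-9/2) - 2q^(-7/2) - q^(-3/2)
D2 (bracket A^-15 + 2A^-7 - A^-3 + A - A^5; 13 crossings at w = -7): V = q^(-13/2) - q^(-11/2) + q^(-9/2) - 2q^(-7/2) - q^(-3/2)
key observation: Reidemeister moves carry D1 (11 crossings) to D2 (13)


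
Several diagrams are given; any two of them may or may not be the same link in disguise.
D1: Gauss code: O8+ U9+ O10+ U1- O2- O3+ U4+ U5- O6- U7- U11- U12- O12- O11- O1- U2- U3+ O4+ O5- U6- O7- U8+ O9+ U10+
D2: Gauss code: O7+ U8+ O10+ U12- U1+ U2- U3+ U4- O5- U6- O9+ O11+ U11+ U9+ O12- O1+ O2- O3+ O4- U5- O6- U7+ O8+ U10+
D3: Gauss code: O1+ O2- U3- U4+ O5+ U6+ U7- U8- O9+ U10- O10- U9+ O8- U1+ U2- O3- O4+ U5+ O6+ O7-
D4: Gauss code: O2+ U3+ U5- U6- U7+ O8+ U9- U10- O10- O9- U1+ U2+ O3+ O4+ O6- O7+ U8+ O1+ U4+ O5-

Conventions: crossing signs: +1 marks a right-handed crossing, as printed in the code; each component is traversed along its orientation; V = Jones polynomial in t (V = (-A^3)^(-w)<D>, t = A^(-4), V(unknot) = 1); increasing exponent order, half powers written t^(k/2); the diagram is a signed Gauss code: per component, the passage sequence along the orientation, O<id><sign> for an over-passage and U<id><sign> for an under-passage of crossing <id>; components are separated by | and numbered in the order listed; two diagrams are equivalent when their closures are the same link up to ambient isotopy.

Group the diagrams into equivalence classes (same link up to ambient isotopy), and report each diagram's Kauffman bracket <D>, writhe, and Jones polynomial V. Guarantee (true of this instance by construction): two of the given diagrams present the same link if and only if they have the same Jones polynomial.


classes: {D1, D2} | {D3} | {D4}
V(D1) = -t^-3 + t^-2 - t^-1 + 3 - t + t^2 - t^3  [12 crossings, <D> = -A^-18 + A^-14 - A^-10 + 3A^-6 - A^-2 + A^2 - A^6, w = -2]
V(D2) = -t^-3 + t^-2 - t^-1 + 3 - t + t^2 - t^3  (w +2, c 12, <D> = -A^-6 + A^-2 - A^2 + 3A^6 - A^10 + A^14 - A^18)
D3 (bracket 1; 10 crossings at w = 0): V = 1
V(D4) = t - t^2 + 2t^3 - t^4 + t^5 - t^6  (w +2, c 10, <D> = -A^-18 + A^-14 - A^-10 + 2A^-6 - A^-2 + A^2)
note: V(t) takes 3 values over 4 diagrams, fixing the grouping


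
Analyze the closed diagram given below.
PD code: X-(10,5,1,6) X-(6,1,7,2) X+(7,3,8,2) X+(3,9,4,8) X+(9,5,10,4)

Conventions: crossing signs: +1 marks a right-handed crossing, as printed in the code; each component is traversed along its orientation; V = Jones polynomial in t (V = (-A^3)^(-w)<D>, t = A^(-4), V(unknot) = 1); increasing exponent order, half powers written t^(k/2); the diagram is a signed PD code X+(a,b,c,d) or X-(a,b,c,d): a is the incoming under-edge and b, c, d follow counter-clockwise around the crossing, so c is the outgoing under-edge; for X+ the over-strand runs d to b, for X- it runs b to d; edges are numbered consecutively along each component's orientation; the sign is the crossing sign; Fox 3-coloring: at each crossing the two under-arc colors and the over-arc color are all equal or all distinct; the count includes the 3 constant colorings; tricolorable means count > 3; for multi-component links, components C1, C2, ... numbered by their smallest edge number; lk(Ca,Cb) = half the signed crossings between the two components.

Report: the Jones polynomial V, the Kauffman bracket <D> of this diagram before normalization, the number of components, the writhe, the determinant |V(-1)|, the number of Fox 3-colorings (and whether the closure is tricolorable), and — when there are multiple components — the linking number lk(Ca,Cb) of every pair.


V = 1
<D> = -A^3 (w = +1)
1 component over 5 crossings, w = +1
3 Fox colorings among 3^5, |V(-1)| = 1: not tricolorable
why: det 1 = |V(-1)|; not divisible by 3, so not tricolorable


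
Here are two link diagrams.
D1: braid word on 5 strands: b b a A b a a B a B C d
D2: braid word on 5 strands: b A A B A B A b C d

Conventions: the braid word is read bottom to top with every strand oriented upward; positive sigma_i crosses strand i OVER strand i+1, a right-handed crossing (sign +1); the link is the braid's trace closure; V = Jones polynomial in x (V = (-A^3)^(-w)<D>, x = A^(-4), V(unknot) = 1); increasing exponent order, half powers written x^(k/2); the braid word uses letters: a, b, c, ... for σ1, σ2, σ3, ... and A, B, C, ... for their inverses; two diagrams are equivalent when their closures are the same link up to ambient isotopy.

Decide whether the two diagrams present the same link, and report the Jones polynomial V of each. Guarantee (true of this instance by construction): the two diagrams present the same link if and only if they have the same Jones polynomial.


equivalent: no
V(D1) = x - x^2 + 2x^3 - x^4 + x^5 - x^6  (w +4, c 12, <D> = -A^-12 + A^-8 - A^-4 + 2 - A^4 + A^8)
V(D2) = -x^-6 + x^-5 - x^-4 + 2x^-3 - x^-2 + x^-1  [10 crossings, <D> = A^-8 - A^-4 + 2 - A^4 + A^8 - A^12, w = -4]
key observation: comparing 2 Jones polynomials yields 2 groups


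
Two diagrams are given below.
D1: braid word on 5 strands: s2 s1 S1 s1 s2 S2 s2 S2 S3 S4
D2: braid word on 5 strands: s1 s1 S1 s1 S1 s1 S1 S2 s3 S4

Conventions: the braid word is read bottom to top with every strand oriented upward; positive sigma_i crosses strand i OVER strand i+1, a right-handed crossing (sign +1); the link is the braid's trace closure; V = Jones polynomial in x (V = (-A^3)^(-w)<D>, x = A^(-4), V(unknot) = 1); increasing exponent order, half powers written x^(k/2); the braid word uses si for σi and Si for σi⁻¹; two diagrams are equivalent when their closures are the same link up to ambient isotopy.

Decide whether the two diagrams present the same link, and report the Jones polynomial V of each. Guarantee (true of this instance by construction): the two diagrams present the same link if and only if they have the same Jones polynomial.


same link: yes
V(D1) = 1  [10 crossings, <D> = 1, w = 0]
D2 (bracket 1; 10 crossings at w = 0): V = 1
note: D2 (10 crossings) and D1 (10) are Markov-related braid presentations


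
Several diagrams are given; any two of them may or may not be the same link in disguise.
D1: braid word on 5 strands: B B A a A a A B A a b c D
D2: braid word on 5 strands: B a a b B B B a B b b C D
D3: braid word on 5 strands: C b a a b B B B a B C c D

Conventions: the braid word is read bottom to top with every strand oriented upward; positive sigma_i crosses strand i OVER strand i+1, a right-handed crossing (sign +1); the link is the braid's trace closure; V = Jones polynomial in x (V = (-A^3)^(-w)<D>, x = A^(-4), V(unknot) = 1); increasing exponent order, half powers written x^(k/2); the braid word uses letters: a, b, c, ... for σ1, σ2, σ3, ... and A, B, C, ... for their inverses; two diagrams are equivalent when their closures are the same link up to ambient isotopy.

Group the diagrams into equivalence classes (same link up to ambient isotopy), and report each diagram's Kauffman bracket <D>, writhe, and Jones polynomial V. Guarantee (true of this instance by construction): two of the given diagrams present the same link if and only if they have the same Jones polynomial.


grouping into links: {D1} | {D2, D3}
V(D1) = -x^(-5/2) - x^(-1/2)  (w -3, c 13, <D> = A^-7 + A)
V(D2) = -x^(-3/2) - 2x^(1/2) + x^(3/2) - x^(5/2) + x^(7/2)  [13 crossings, <D> = -A^-17 + A^-13 - A^-9 + 2A^-5 + A^3, w = -1]
V(D3) = -x^(-3/2) - 2x^(1/2) + x^(3/2) - x^(5/2) + x^(7/2)  (w -1, c 13, <D> = -A^-17 + A^-13 - A^-9 + 2A^-5 + A^3)
key observation: comparing 3 Jones polynomials yields 2 groups


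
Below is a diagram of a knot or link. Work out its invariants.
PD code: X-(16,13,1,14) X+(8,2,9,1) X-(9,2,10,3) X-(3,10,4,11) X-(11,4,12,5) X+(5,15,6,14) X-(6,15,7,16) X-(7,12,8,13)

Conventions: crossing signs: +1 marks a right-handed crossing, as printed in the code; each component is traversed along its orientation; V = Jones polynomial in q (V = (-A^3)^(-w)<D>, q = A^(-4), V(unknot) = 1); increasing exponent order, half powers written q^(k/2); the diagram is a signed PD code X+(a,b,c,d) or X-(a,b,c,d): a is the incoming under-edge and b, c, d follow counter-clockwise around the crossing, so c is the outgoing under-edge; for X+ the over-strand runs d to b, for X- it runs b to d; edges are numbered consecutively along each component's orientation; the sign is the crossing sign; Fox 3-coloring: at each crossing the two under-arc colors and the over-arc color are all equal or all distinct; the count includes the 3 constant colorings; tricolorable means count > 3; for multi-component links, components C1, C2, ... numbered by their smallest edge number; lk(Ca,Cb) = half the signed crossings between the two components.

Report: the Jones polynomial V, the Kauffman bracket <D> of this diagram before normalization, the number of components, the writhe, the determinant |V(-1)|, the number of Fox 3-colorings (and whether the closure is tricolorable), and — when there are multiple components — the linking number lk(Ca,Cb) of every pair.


V(q) = -q^-4 + q^-3 + q^-1
bracket: A^-8 + 1 - A^4, w = -4
1 component, writhe -4, over 8 crossings
det 3, colorings 9 of 3^8 — tricolorable
observation: w = -4 shifts under R1 moves; the (-A^3)^(4) factor cancels that in V
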